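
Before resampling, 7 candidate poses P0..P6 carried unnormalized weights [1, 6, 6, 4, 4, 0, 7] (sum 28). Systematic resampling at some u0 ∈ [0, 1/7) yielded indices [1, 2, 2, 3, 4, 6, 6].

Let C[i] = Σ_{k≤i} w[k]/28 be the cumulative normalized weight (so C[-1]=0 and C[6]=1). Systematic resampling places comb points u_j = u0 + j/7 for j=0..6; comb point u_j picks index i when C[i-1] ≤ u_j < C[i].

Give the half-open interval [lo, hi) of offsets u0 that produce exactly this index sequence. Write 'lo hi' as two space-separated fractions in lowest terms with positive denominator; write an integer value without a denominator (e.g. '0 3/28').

C = [1/28, 1/4, 13/28, 17/28, 3/4, 3/4, 1]
j=0 picked index 1: u0 ∈ [1/28, 1/4)
j=1 picked index 2: u0 ∈ [3/28, 9/28)
j=2 picked index 2: u0 ∈ [-1/28, 5/28)
j=3 picked index 3: u0 ∈ [1/28, 5/28)
j=4 picked index 4: u0 ∈ [1/28, 5/28)
j=5 picked index 6: u0 ∈ [1/28, 2/7)
j=6 picked index 6: u0 ∈ [-3/28, 1/7)
intersection: [3/28, 1/7)

3/28 1/7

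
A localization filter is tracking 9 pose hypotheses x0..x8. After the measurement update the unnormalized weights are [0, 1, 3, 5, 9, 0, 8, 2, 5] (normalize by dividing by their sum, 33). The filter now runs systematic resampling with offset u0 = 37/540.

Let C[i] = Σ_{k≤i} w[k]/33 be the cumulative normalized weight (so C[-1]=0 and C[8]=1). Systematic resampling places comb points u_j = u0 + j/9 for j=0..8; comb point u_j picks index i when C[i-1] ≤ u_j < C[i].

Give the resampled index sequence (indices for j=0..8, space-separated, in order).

2 3 4 4 4 6 6 7 8

C = [0, 1/33, 4/33, 3/11, 6/11, 6/11, 26/33, 28/33, 1]
j=0: u_0=37/540 ∈ [1/33, 4/33) → index 2
j=1: u_1=97/540 ∈ [4/33, 3/11) → index 3
j=2: u_2=157/540 ∈ [3/11, 6/11) → index 4
j=3: u_3=217/540 ∈ [3/11, 6/11) → index 4
j=4: u_4=277/540 ∈ [3/11, 6/11) → index 4
j=5: u_5=337/540 ∈ [6/11, 26/33) → index 6
j=6: u_6=397/540 ∈ [6/11, 26/33) → index 6
j=7: u_7=457/540 ∈ [26/33, 28/33) → index 7
j=8: u_8=517/540 ∈ [28/33, 1) → index 8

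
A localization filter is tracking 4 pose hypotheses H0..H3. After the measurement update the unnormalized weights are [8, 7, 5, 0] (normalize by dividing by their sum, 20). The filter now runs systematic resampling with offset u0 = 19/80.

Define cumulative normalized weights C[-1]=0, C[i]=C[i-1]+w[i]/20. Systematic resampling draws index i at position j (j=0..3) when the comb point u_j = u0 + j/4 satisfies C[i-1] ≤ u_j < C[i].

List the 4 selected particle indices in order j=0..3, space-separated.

C = [2/5, 3/4, 1, 1]
j=0: u_0=19/80 ∈ [0, 2/5) → index 0
j=1: u_1=39/80 ∈ [2/5, 3/4) → index 1
j=2: u_2=59/80 ∈ [2/5, 3/4) → index 1
j=3: u_3=79/80 ∈ [3/4, 1) → index 2

0 1 1 2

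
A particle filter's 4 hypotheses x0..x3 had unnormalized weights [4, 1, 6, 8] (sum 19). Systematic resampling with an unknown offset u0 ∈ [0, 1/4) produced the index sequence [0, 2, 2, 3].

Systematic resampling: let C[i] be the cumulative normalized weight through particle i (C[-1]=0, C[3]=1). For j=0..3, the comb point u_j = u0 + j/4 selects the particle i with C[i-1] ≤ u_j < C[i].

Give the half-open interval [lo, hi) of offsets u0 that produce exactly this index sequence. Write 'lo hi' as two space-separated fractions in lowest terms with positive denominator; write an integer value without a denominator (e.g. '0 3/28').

C = [4/19, 5/19, 11/19, 1]
j=0 picked index 0: u0 ∈ [0, 4/19)
j=1 picked index 2: u0 ∈ [1/76, 25/76)
j=2 picked index 2: u0 ∈ [-9/38, 3/38)
j=3 picked index 3: u0 ∈ [-13/76, 1/4)
intersection: [1/76, 3/38)

1/76 3/38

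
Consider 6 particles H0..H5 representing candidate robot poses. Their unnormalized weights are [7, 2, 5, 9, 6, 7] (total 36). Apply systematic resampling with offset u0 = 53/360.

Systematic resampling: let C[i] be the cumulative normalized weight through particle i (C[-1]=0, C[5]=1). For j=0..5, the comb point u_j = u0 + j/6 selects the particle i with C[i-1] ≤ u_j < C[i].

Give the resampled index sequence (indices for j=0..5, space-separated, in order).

0 2 3 4 5 5

C = [7/36, 1/4, 7/18, 23/36, 29/36, 1]
j=0: u_0=53/360 ∈ [0, 7/36) → index 0
j=1: u_1=113/360 ∈ [1/4, 7/18) → index 2
j=2: u_2=173/360 ∈ [7/18, 23/36) → index 3
j=3: u_3=233/360 ∈ [23/36, 29/36) → index 4
j=4: u_4=293/360 ∈ [29/36, 1) → index 5
j=5: u_5=353/360 ∈ [29/36, 1) → index 5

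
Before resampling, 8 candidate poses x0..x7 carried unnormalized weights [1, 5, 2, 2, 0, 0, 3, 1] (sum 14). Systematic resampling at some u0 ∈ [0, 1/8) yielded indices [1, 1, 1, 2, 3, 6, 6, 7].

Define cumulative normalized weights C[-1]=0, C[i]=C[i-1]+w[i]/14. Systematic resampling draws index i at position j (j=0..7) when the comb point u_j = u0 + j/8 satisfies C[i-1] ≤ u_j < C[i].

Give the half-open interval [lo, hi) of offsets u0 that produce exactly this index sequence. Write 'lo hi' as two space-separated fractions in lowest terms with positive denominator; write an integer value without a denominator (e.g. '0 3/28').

5/56 1/8

C = [1/14, 3/7, 4/7, 5/7, 5/7, 5/7, 13/14, 1]
j=0 picked index 1: u0 ∈ [1/14, 3/7)
j=1 picked index 1: u0 ∈ [-3/56, 17/56)
j=2 picked index 1: u0 ∈ [-5/28, 5/28)
j=3 picked index 2: u0 ∈ [3/56, 11/56)
j=4 picked index 3: u0 ∈ [1/14, 3/14)
j=5 picked index 6: u0 ∈ [5/56, 17/56)
j=6 picked index 6: u0 ∈ [-1/28, 5/28)
j=7 picked index 7: u0 ∈ [3/56, 1/8)
intersection: [5/56, 1/8)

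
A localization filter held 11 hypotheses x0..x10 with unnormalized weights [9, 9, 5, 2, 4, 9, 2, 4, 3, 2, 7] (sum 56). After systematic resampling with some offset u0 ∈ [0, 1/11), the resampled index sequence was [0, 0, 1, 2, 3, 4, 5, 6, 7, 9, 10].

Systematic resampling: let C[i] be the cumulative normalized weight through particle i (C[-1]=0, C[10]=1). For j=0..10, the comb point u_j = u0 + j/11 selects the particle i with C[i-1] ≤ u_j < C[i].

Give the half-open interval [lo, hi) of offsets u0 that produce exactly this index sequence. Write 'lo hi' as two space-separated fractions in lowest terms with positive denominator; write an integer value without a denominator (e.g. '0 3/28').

C = [9/56, 9/28, 23/56, 25/56, 29/56, 19/28, 5/7, 11/14, 47/56, 7/8, 1]
j=0 picked index 0: u0 ∈ [0, 9/56)
j=1 picked index 0: u0 ∈ [-1/11, 43/616)
j=2 picked index 1: u0 ∈ [-13/616, 43/308)
j=3 picked index 2: u0 ∈ [15/308, 85/616)
j=4 picked index 3: u0 ∈ [29/616, 51/616)
j=5 picked index 4: u0 ∈ [-5/616, 39/616)
j=6 picked index 5: u0 ∈ [-17/616, 41/308)
j=7 picked index 6: u0 ∈ [13/308, 6/77)
j=8 picked index 7: u0 ∈ [-1/77, 9/154)
j=9 picked index 9: u0 ∈ [13/616, 5/88)
j=10 picked index 10: u0 ∈ [-3/88, 1/11)
intersection: [15/308, 5/88)

15/308 5/88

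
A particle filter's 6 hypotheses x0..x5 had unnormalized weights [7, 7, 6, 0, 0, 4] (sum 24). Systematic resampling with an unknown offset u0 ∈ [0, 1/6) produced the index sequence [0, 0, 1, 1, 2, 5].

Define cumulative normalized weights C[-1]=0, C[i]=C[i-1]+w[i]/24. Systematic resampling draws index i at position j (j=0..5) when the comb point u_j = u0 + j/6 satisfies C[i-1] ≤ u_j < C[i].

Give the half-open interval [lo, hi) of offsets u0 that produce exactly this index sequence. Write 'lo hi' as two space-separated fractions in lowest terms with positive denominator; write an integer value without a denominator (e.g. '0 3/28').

C = [7/24, 7/12, 5/6, 5/6, 5/6, 1]
j=0 picked index 0: u0 ∈ [0, 7/24)
j=1 picked index 0: u0 ∈ [-1/6, 1/8)
j=2 picked index 1: u0 ∈ [-1/24, 1/4)
j=3 picked index 1: u0 ∈ [-5/24, 1/12)
j=4 picked index 2: u0 ∈ [-1/12, 1/6)
j=5 picked index 5: u0 ∈ [0, 1/6)
intersection: [0, 1/12)

0 1/12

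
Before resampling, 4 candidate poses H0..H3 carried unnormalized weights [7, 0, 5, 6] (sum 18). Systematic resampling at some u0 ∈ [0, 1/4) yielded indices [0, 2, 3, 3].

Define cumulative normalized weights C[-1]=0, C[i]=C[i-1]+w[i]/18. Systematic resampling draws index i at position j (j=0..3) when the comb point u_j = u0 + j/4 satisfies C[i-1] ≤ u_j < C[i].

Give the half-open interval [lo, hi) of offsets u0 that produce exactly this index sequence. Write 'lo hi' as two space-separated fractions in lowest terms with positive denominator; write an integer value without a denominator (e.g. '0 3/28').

1/6 1/4

C = [7/18, 7/18, 2/3, 1]
j=0 picked index 0: u0 ∈ [0, 7/18)
j=1 picked index 2: u0 ∈ [5/36, 5/12)
j=2 picked index 3: u0 ∈ [1/6, 1/2)
j=3 picked index 3: u0 ∈ [-1/12, 1/4)
intersection: [1/6, 1/4)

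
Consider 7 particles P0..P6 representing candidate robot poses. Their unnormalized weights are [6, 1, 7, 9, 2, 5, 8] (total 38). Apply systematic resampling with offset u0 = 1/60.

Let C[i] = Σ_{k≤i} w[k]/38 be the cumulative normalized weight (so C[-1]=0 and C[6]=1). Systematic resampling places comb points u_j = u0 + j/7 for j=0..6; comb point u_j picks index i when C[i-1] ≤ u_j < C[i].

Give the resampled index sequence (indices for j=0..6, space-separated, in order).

C = [3/19, 7/38, 7/19, 23/38, 25/38, 15/19, 1]
j=0: u_0=1/60 ∈ [0, 3/19) → index 0
j=1: u_1=67/420 ∈ [3/19, 7/38) → index 1
j=2: u_2=127/420 ∈ [7/38, 7/19) → index 2
j=3: u_3=187/420 ∈ [7/19, 23/38) → index 3
j=4: u_4=247/420 ∈ [7/19, 23/38) → index 3
j=5: u_5=307/420 ∈ [25/38, 15/19) → index 5
j=6: u_6=367/420 ∈ [15/19, 1) → index 6

0 1 2 3 3 5 6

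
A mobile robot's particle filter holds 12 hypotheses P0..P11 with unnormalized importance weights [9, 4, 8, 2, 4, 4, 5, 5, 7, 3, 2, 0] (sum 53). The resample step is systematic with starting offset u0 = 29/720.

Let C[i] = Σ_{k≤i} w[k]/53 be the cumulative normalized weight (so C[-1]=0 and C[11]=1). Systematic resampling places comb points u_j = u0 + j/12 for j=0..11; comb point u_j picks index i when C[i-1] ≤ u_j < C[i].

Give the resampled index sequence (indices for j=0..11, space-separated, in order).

0 0 1 2 2 4 5 6 7 8 8 9

C = [9/53, 13/53, 21/53, 23/53, 27/53, 31/53, 36/53, 41/53, 48/53, 51/53, 1, 1]
j=0: u_0=29/720 ∈ [0, 9/53) → index 0
j=1: u_1=89/720 ∈ [0, 9/53) → index 0
j=2: u_2=149/720 ∈ [9/53, 13/53) → index 1
j=3: u_3=209/720 ∈ [13/53, 21/53) → index 2
j=4: u_4=269/720 ∈ [13/53, 21/53) → index 2
j=5: u_5=329/720 ∈ [23/53, 27/53) → index 4
j=6: u_6=389/720 ∈ [27/53, 31/53) → index 5
j=7: u_7=449/720 ∈ [31/53, 36/53) → index 6
j=8: u_8=509/720 ∈ [36/53, 41/53) → index 7
j=9: u_9=569/720 ∈ [41/53, 48/53) → index 8
j=10: u_10=629/720 ∈ [41/53, 48/53) → index 8
j=11: u_11=689/720 ∈ [48/53, 51/53) → index 9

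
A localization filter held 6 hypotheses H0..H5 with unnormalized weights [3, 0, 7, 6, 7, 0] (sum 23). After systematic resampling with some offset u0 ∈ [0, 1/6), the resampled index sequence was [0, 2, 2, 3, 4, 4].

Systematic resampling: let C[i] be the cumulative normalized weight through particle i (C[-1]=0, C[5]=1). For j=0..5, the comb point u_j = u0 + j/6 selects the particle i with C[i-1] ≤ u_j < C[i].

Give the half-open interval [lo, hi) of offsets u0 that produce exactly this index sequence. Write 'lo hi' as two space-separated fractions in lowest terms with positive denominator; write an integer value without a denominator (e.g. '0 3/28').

2/69 7/69

C = [3/23, 3/23, 10/23, 16/23, 1, 1]
j=0 picked index 0: u0 ∈ [0, 3/23)
j=1 picked index 2: u0 ∈ [-5/138, 37/138)
j=2 picked index 2: u0 ∈ [-14/69, 7/69)
j=3 picked index 3: u0 ∈ [-3/46, 9/46)
j=4 picked index 4: u0 ∈ [2/69, 1/3)
j=5 picked index 4: u0 ∈ [-19/138, 1/6)
intersection: [2/69, 7/69)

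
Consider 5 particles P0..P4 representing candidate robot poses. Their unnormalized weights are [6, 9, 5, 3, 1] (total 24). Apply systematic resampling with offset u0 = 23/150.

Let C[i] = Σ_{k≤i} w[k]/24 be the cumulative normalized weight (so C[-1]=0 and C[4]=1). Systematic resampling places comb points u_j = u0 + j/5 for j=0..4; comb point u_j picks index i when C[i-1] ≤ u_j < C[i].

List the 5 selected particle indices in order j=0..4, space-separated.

C = [1/4, 5/8, 5/6, 23/24, 1]
j=0: u_0=23/150 ∈ [0, 1/4) → index 0
j=1: u_1=53/150 ∈ [1/4, 5/8) → index 1
j=2: u_2=83/150 ∈ [1/4, 5/8) → index 1
j=3: u_3=113/150 ∈ [5/8, 5/6) → index 2
j=4: u_4=143/150 ∈ [5/6, 23/24) → index 3

0 1 1 2 3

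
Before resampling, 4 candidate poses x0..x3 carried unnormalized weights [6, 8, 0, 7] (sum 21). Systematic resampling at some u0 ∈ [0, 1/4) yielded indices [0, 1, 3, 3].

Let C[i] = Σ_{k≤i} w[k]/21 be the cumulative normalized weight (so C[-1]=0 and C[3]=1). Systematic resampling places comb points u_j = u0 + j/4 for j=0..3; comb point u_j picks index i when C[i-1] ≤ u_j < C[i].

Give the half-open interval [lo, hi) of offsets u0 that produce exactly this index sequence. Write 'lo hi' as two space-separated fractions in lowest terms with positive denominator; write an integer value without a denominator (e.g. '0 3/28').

C = [2/7, 2/3, 2/3, 1]
j=0 picked index 0: u0 ∈ [0, 2/7)
j=1 picked index 1: u0 ∈ [1/28, 5/12)
j=2 picked index 3: u0 ∈ [1/6, 1/2)
j=3 picked index 3: u0 ∈ [-1/12, 1/4)
intersection: [1/6, 1/4)

1/6 1/4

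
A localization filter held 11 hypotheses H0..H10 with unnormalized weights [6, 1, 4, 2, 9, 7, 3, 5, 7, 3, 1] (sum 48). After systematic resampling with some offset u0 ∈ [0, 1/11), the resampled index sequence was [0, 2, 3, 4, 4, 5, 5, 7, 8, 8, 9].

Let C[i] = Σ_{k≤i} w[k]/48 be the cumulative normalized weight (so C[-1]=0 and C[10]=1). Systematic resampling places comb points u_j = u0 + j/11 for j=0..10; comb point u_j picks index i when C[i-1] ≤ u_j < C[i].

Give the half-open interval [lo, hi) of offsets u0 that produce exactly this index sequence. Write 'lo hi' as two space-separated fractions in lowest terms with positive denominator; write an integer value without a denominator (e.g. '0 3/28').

C = [1/8, 7/48, 11/48, 13/48, 11/24, 29/48, 2/3, 37/48, 11/12, 47/48, 1]
j=0 picked index 0: u0 ∈ [0, 1/8)
j=1 picked index 2: u0 ∈ [29/528, 73/528)
j=2 picked index 3: u0 ∈ [25/528, 47/528)
j=3 picked index 4: u0 ∈ [-1/528, 49/264)
j=4 picked index 4: u0 ∈ [-49/528, 25/264)
j=5 picked index 5: u0 ∈ [1/264, 79/528)
j=6 picked index 5: u0 ∈ [-23/264, 31/528)
j=7 picked index 7: u0 ∈ [1/33, 71/528)
j=8 picked index 8: u0 ∈ [23/528, 25/132)
j=9 picked index 8: u0 ∈ [-25/528, 13/132)
j=10 picked index 9: u0 ∈ [1/132, 37/528)
intersection: [29/528, 31/528)

29/528 31/528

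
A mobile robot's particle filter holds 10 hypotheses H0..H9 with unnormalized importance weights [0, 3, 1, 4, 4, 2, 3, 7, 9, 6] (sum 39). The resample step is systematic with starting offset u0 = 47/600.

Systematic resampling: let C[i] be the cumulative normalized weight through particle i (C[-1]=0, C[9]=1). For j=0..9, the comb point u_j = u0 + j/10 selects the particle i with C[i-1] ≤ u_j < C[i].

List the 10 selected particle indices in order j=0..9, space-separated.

C = [0, 1/13, 4/39, 8/39, 4/13, 14/39, 17/39, 8/13, 11/13, 1]
j=0: u_0=47/600 ∈ [1/13, 4/39) → index 2
j=1: u_1=107/600 ∈ [4/39, 8/39) → index 3
j=2: u_2=167/600 ∈ [8/39, 4/13) → index 4
j=3: u_3=227/600 ∈ [14/39, 17/39) → index 6
j=4: u_4=287/600 ∈ [17/39, 8/13) → index 7
j=5: u_5=347/600 ∈ [17/39, 8/13) → index 7
j=6: u_6=407/600 ∈ [8/13, 11/13) → index 8
j=7: u_7=467/600 ∈ [8/13, 11/13) → index 8
j=8: u_8=527/600 ∈ [11/13, 1) → index 9
j=9: u_9=587/600 ∈ [11/13, 1) → index 9

2 3 4 6 7 7 8 8 9 9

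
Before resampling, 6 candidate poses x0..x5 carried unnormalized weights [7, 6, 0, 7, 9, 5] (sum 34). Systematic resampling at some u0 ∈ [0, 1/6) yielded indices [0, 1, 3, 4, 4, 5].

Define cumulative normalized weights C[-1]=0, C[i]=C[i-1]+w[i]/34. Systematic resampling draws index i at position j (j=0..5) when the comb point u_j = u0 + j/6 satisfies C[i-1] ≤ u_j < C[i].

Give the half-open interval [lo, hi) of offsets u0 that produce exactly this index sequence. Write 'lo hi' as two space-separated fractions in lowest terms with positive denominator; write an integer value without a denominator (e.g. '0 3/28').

C = [7/34, 13/34, 13/34, 10/17, 29/34, 1]
j=0 picked index 0: u0 ∈ [0, 7/34)
j=1 picked index 1: u0 ∈ [2/51, 11/51)
j=2 picked index 3: u0 ∈ [5/102, 13/51)
j=3 picked index 4: u0 ∈ [3/34, 6/17)
j=4 picked index 4: u0 ∈ [-4/51, 19/102)
j=5 picked index 5: u0 ∈ [1/51, 1/6)
intersection: [3/34, 1/6)

3/34 1/6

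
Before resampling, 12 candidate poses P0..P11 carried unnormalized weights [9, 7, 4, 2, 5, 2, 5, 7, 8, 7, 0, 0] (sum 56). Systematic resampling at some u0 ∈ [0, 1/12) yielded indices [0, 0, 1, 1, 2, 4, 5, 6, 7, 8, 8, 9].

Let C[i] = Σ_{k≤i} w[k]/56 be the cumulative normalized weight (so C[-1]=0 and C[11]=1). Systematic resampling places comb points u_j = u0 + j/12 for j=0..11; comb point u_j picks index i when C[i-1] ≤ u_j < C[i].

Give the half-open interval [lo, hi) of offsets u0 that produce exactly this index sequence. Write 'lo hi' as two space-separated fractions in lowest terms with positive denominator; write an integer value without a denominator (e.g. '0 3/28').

C = [9/56, 2/7, 5/14, 11/28, 27/56, 29/56, 17/28, 41/56, 7/8, 1, 1, 1]
j=0 picked index 0: u0 ∈ [0, 9/56)
j=1 picked index 0: u0 ∈ [-1/12, 13/168)
j=2 picked index 1: u0 ∈ [-1/168, 5/42)
j=3 picked index 1: u0 ∈ [-5/56, 1/28)
j=4 picked index 2: u0 ∈ [-1/21, 1/42)
j=5 picked index 4: u0 ∈ [-1/42, 11/168)
j=6 picked index 5: u0 ∈ [-1/56, 1/56)
j=7 picked index 6: u0 ∈ [-11/168, 1/42)
j=8 picked index 7: u0 ∈ [-5/84, 11/168)
j=9 picked index 8: u0 ∈ [-1/56, 1/8)
j=10 picked index 8: u0 ∈ [-17/168, 1/24)
j=11 picked index 9: u0 ∈ [-1/24, 1/12)
intersection: [0, 1/56)

0 1/56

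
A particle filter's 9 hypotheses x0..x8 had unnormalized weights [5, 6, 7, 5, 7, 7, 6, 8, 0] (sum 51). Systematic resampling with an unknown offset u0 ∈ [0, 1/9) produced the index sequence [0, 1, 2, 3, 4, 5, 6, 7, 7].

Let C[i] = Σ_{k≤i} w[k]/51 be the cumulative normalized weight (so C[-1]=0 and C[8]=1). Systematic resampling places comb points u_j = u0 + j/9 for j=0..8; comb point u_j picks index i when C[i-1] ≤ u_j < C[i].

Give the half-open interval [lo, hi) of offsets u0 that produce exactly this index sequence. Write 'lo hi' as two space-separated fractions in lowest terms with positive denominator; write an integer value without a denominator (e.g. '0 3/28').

10/153 5/51

C = [5/51, 11/51, 6/17, 23/51, 10/17, 37/51, 43/51, 1, 1]
j=0 picked index 0: u0 ∈ [0, 5/51)
j=1 picked index 1: u0 ∈ [-2/153, 16/153)
j=2 picked index 2: u0 ∈ [-1/153, 20/153)
j=3 picked index 3: u0 ∈ [1/51, 2/17)
j=4 picked index 4: u0 ∈ [1/153, 22/153)
j=5 picked index 5: u0 ∈ [5/153, 26/153)
j=6 picked index 6: u0 ∈ [1/17, 3/17)
j=7 picked index 7: u0 ∈ [10/153, 2/9)
j=8 picked index 7: u0 ∈ [-7/153, 1/9)
intersection: [10/153, 5/51)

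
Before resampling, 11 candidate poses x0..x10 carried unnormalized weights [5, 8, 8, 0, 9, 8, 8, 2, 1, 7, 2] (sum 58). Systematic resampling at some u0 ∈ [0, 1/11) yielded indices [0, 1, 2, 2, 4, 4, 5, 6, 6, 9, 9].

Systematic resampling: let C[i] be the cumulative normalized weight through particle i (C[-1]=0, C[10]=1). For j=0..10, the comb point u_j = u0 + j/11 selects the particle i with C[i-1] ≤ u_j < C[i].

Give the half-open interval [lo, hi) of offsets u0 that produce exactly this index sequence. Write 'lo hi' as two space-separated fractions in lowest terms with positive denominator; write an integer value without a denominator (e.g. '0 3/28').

C = [5/58, 13/58, 21/58, 21/58, 15/29, 19/29, 23/29, 24/29, 49/58, 28/29, 1]
j=0 picked index 0: u0 ∈ [0, 5/58)
j=1 picked index 1: u0 ∈ [-3/638, 85/638)
j=2 picked index 2: u0 ∈ [27/638, 115/638)
j=3 picked index 2: u0 ∈ [-31/638, 57/638)
j=4 picked index 4: u0 ∈ [-1/638, 49/319)
j=5 picked index 4: u0 ∈ [-59/638, 20/319)
j=6 picked index 5: u0 ∈ [-9/319, 35/319)
j=7 picked index 6: u0 ∈ [6/319, 50/319)
j=8 picked index 6: u0 ∈ [-23/319, 21/319)
j=9 picked index 9: u0 ∈ [17/638, 47/319)
j=10 picked index 9: u0 ∈ [-41/638, 18/319)
intersection: [27/638, 18/319)

27/638 18/319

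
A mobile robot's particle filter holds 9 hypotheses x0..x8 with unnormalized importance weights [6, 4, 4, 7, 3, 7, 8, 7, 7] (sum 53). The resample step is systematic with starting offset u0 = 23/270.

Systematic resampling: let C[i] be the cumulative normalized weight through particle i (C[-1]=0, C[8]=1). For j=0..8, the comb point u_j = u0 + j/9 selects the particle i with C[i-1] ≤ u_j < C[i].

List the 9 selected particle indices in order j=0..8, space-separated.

C = [6/53, 10/53, 14/53, 21/53, 24/53, 31/53, 39/53, 46/53, 1]
j=0: u_0=23/270 ∈ [0, 6/53) → index 0
j=1: u_1=53/270 ∈ [10/53, 14/53) → index 2
j=2: u_2=83/270 ∈ [14/53, 21/53) → index 3
j=3: u_3=113/270 ∈ [21/53, 24/53) → index 4
j=4: u_4=143/270 ∈ [24/53, 31/53) → index 5
j=5: u_5=173/270 ∈ [31/53, 39/53) → index 6
j=6: u_6=203/270 ∈ [39/53, 46/53) → index 7
j=7: u_7=233/270 ∈ [39/53, 46/53) → index 7
j=8: u_8=263/270 ∈ [46/53, 1) → index 8

0 2 3 4 5 6 7 7 8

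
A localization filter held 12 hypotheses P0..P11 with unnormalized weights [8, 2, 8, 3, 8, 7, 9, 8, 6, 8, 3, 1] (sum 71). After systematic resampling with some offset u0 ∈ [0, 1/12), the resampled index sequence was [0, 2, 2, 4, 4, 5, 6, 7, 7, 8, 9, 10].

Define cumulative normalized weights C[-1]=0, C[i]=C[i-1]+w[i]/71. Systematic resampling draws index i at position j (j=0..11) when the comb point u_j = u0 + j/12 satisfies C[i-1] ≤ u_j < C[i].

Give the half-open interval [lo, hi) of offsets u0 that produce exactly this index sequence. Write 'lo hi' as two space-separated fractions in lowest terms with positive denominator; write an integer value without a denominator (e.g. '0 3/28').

49/852 59/852

C = [8/71, 10/71, 18/71, 21/71, 29/71, 36/71, 45/71, 53/71, 59/71, 67/71, 70/71, 1]
j=0 picked index 0: u0 ∈ [0, 8/71)
j=1 picked index 2: u0 ∈ [49/852, 145/852)
j=2 picked index 2: u0 ∈ [-11/426, 37/426)
j=3 picked index 4: u0 ∈ [13/284, 45/284)
j=4 picked index 4: u0 ∈ [-8/213, 16/213)
j=5 picked index 5: u0 ∈ [-7/852, 77/852)
j=6 picked index 6: u0 ∈ [1/142, 19/142)
j=7 picked index 7: u0 ∈ [43/852, 139/852)
j=8 picked index 7: u0 ∈ [-7/213, 17/213)
j=9 picked index 8: u0 ∈ [-1/284, 23/284)
j=10 picked index 9: u0 ∈ [-1/426, 47/426)
j=11 picked index 10: u0 ∈ [23/852, 59/852)
intersection: [49/852, 59/852)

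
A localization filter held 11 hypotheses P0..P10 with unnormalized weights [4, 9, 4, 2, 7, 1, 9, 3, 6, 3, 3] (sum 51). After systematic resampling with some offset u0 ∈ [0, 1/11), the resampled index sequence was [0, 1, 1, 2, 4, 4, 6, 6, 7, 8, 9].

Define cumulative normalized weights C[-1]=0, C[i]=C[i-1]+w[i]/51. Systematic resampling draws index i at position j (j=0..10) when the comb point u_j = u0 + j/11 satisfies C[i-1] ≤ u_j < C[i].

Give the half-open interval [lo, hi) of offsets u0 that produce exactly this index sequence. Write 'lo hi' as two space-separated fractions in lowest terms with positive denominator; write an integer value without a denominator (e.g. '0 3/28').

C = [4/51, 13/51, 1/3, 19/51, 26/51, 9/17, 12/17, 13/17, 15/17, 16/17, 1]
j=0 picked index 0: u0 ∈ [0, 4/51)
j=1 picked index 1: u0 ∈ [-7/561, 92/561)
j=2 picked index 1: u0 ∈ [-58/561, 41/561)
j=3 picked index 2: u0 ∈ [-10/561, 2/33)
j=4 picked index 4: u0 ∈ [5/561, 82/561)
j=5 picked index 4: u0 ∈ [-46/561, 31/561)
j=6 picked index 6: u0 ∈ [-3/187, 30/187)
j=7 picked index 6: u0 ∈ [-20/187, 13/187)
j=8 picked index 7: u0 ∈ [-4/187, 7/187)
j=9 picked index 8: u0 ∈ [-10/187, 12/187)
j=10 picked index 9: u0 ∈ [-5/187, 6/187)
intersection: [5/561, 6/187)

5/561 6/187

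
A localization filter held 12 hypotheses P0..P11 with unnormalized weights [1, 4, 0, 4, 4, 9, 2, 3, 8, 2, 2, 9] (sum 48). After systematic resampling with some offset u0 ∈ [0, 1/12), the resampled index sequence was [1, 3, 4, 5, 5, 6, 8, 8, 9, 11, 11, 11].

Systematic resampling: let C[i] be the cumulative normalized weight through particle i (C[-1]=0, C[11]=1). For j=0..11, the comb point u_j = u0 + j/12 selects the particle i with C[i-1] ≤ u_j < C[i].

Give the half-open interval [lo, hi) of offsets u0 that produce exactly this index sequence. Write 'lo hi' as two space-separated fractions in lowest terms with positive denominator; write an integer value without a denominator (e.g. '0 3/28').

1/16 1/12

C = [1/48, 5/48, 5/48, 3/16, 13/48, 11/24, 1/2, 9/16, 35/48, 37/48, 13/16, 1]
j=0 picked index 1: u0 ∈ [1/48, 5/48)
j=1 picked index 3: u0 ∈ [1/48, 5/48)
j=2 picked index 4: u0 ∈ [1/48, 5/48)
j=3 picked index 5: u0 ∈ [1/48, 5/24)
j=4 picked index 5: u0 ∈ [-1/16, 1/8)
j=5 picked index 6: u0 ∈ [1/24, 1/12)
j=6 picked index 8: u0 ∈ [1/16, 11/48)
j=7 picked index 8: u0 ∈ [-1/48, 7/48)
j=8 picked index 9: u0 ∈ [1/16, 5/48)
j=9 picked index 11: u0 ∈ [1/16, 1/4)
j=10 picked index 11: u0 ∈ [-1/48, 1/6)
j=11 picked index 11: u0 ∈ [-5/48, 1/12)
intersection: [1/16, 1/12)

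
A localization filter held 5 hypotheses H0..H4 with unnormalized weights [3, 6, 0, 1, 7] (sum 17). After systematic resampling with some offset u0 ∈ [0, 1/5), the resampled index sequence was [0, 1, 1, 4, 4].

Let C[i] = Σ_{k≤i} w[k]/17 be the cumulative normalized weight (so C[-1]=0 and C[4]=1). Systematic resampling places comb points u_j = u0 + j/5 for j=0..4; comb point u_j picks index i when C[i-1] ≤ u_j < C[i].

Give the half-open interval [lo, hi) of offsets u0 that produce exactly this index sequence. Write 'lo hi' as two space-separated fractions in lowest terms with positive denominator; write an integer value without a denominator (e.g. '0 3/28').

0 11/85

C = [3/17, 9/17, 9/17, 10/17, 1]
j=0 picked index 0: u0 ∈ [0, 3/17)
j=1 picked index 1: u0 ∈ [-2/85, 28/85)
j=2 picked index 1: u0 ∈ [-19/85, 11/85)
j=3 picked index 4: u0 ∈ [-1/85, 2/5)
j=4 picked index 4: u0 ∈ [-18/85, 1/5)
intersection: [0, 11/85)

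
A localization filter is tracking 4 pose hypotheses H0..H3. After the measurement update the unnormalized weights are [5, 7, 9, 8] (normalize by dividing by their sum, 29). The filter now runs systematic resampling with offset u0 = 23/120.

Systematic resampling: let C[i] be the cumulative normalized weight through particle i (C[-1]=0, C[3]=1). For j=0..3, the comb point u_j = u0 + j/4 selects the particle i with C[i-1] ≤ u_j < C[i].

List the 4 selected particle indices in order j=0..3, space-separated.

1 2 2 3

C = [5/29, 12/29, 21/29, 1]
j=0: u_0=23/120 ∈ [5/29, 12/29) → index 1
j=1: u_1=53/120 ∈ [12/29, 21/29) → index 2
j=2: u_2=83/120 ∈ [12/29, 21/29) → index 2
j=3: u_3=113/120 ∈ [21/29, 1) → index 3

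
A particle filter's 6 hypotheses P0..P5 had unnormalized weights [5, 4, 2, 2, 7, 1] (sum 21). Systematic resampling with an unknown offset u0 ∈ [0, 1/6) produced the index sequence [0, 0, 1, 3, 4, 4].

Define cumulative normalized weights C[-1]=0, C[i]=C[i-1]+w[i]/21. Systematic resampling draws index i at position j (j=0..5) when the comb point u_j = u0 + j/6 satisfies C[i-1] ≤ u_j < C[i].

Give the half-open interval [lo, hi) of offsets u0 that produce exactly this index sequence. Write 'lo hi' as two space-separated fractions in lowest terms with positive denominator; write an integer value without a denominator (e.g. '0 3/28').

C = [5/21, 3/7, 11/21, 13/21, 20/21, 1]
j=0 picked index 0: u0 ∈ [0, 5/21)
j=1 picked index 0: u0 ∈ [-1/6, 1/14)
j=2 picked index 1: u0 ∈ [-2/21, 2/21)
j=3 picked index 3: u0 ∈ [1/42, 5/42)
j=4 picked index 4: u0 ∈ [-1/21, 2/7)
j=5 picked index 4: u0 ∈ [-3/14, 5/42)
intersection: [1/42, 1/14)

1/42 1/14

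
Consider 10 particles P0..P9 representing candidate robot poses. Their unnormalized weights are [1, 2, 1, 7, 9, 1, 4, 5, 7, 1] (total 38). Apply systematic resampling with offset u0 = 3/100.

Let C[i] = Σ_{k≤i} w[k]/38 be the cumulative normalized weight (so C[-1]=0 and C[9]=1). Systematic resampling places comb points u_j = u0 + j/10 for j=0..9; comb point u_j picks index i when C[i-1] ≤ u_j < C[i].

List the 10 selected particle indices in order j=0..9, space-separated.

C = [1/38, 3/38, 2/19, 11/38, 10/19, 21/38, 25/38, 15/19, 37/38, 1]
j=0: u_0=3/100 ∈ [1/38, 3/38) → index 1
j=1: u_1=13/100 ∈ [2/19, 11/38) → index 3
j=2: u_2=23/100 ∈ [2/19, 11/38) → index 3
j=3: u_3=33/100 ∈ [11/38, 10/19) → index 4
j=4: u_4=43/100 ∈ [11/38, 10/19) → index 4
j=5: u_5=53/100 ∈ [10/19, 21/38) → index 5
j=6: u_6=63/100 ∈ [21/38, 25/38) → index 6
j=7: u_7=73/100 ∈ [25/38, 15/19) → index 7
j=8: u_8=83/100 ∈ [15/19, 37/38) → index 8
j=9: u_9=93/100 ∈ [15/19, 37/38) → index 8

1 3 3 4 4 5 6 7 8 8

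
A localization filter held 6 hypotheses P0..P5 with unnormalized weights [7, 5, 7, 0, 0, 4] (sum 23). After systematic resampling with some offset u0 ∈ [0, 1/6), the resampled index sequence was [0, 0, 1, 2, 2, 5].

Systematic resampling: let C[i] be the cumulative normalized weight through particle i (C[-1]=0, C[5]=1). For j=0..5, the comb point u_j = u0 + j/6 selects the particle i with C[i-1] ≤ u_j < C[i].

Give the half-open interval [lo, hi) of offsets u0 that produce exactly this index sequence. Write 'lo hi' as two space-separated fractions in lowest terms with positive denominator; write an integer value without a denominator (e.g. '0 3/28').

1/46 19/138

C = [7/23, 12/23, 19/23, 19/23, 19/23, 1]
j=0 picked index 0: u0 ∈ [0, 7/23)
j=1 picked index 0: u0 ∈ [-1/6, 19/138)
j=2 picked index 1: u0 ∈ [-2/69, 13/69)
j=3 picked index 2: u0 ∈ [1/46, 15/46)
j=4 picked index 2: u0 ∈ [-10/69, 11/69)
j=5 picked index 5: u0 ∈ [-1/138, 1/6)
intersection: [1/46, 19/138)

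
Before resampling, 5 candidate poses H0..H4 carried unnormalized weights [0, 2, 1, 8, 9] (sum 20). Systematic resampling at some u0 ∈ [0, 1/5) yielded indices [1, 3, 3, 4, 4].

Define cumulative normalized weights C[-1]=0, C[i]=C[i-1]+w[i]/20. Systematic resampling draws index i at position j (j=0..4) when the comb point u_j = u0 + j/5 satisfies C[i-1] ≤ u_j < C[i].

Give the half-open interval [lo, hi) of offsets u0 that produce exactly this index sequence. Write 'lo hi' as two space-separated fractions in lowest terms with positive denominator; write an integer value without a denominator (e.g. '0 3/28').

C = [0, 1/10, 3/20, 11/20, 1]
j=0 picked index 1: u0 ∈ [0, 1/10)
j=1 picked index 3: u0 ∈ [-1/20, 7/20)
j=2 picked index 3: u0 ∈ [-1/4, 3/20)
j=3 picked index 4: u0 ∈ [-1/20, 2/5)
j=4 picked index 4: u0 ∈ [-1/4, 1/5)
intersection: [0, 1/10)

0 1/10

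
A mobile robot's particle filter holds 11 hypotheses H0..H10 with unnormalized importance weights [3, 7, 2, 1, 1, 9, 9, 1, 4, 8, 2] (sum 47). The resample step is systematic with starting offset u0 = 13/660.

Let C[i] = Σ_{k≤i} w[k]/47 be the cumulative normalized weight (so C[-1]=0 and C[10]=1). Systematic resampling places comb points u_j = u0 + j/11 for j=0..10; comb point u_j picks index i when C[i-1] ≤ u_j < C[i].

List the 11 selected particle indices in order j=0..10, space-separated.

C = [3/47, 10/47, 12/47, 13/47, 14/47, 23/47, 32/47, 33/47, 37/47, 45/47, 1]
j=0: u_0=13/660 ∈ [0, 3/47) → index 0
j=1: u_1=73/660 ∈ [3/47, 10/47) → index 1
j=2: u_2=133/660 ∈ [3/47, 10/47) → index 1
j=3: u_3=193/660 ∈ [13/47, 14/47) → index 4
j=4: u_4=23/60 ∈ [14/47, 23/47) → index 5
j=5: u_5=313/660 ∈ [14/47, 23/47) → index 5
j=6: u_6=373/660 ∈ [23/47, 32/47) → index 6
j=7: u_7=433/660 ∈ [23/47, 32/47) → index 6
j=8: u_8=493/660 ∈ [33/47, 37/47) → index 8
j=9: u_9=553/660 ∈ [37/47, 45/47) → index 9
j=10: u_10=613/660 ∈ [37/47, 45/47) → index 9

0 1 1 4 5 5 6 6 8 9 9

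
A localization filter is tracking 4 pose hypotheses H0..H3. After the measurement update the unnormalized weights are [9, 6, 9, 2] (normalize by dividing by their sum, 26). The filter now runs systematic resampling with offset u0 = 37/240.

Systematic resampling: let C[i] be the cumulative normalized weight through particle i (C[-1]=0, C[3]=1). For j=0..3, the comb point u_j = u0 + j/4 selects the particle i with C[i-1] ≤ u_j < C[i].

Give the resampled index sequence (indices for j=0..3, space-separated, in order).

C = [9/26, 15/26, 12/13, 1]
j=0: u_0=37/240 ∈ [0, 9/26) → index 0
j=1: u_1=97/240 ∈ [9/26, 15/26) → index 1
j=2: u_2=157/240 ∈ [15/26, 12/13) → index 2
j=3: u_3=217/240 ∈ [15/26, 12/13) → index 2

0 1 2 2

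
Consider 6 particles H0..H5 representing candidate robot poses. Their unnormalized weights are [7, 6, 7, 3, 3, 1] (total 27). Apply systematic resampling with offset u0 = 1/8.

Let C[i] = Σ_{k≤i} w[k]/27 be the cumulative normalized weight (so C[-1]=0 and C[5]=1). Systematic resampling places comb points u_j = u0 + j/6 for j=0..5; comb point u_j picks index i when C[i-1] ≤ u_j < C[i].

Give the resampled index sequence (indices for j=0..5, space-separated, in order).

C = [7/27, 13/27, 20/27, 23/27, 26/27, 1]
j=0: u_0=1/8 ∈ [0, 7/27) → index 0
j=1: u_1=7/24 ∈ [7/27, 13/27) → index 1
j=2: u_2=11/24 ∈ [7/27, 13/27) → index 1
j=3: u_3=5/8 ∈ [13/27, 20/27) → index 2
j=4: u_4=19/24 ∈ [20/27, 23/27) → index 3
j=5: u_5=23/24 ∈ [23/27, 26/27) → index 4

0 1 1 2 3 4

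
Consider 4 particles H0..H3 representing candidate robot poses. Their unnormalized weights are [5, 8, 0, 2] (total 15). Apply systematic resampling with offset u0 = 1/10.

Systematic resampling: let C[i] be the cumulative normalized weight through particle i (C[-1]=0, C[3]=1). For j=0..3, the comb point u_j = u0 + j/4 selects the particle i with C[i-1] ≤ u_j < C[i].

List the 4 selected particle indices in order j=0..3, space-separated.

0 1 1 1

C = [1/3, 13/15, 13/15, 1]
j=0: u_0=1/10 ∈ [0, 1/3) → index 0
j=1: u_1=7/20 ∈ [1/3, 13/15) → index 1
j=2: u_2=3/5 ∈ [1/3, 13/15) → index 1
j=3: u_3=17/20 ∈ [1/3, 13/15) → index 1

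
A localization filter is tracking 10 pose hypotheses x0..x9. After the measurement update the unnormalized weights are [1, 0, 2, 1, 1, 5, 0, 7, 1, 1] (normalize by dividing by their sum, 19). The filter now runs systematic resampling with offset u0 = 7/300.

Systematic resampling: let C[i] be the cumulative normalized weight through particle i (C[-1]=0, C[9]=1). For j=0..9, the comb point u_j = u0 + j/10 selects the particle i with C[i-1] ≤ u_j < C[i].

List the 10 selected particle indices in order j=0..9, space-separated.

C = [1/19, 1/19, 3/19, 4/19, 5/19, 10/19, 10/19, 17/19, 18/19, 1]
j=0: u_0=7/300 ∈ [0, 1/19) → index 0
j=1: u_1=37/300 ∈ [1/19, 3/19) → index 2
j=2: u_2=67/300 ∈ [4/19, 5/19) → index 4
j=3: u_3=97/300 ∈ [5/19, 10/19) → index 5
j=4: u_4=127/300 ∈ [5/19, 10/19) → index 5
j=5: u_5=157/300 ∈ [5/19, 10/19) → index 5
j=6: u_6=187/300 ∈ [10/19, 17/19) → index 7
j=7: u_7=217/300 ∈ [10/19, 17/19) → index 7
j=8: u_8=247/300 ∈ [10/19, 17/19) → index 7
j=9: u_9=277/300 ∈ [17/19, 18/19) → index 8

0 2 4 5 5 5 7 7 7 8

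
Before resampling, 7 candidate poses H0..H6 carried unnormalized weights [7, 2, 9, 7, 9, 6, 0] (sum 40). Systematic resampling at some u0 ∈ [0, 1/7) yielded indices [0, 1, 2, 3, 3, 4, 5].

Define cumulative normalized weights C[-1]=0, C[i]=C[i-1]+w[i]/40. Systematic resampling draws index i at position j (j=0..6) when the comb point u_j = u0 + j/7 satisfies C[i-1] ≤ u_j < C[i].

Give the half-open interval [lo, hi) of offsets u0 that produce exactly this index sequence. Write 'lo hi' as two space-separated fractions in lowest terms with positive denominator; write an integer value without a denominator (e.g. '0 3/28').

C = [7/40, 9/40, 9/20, 5/8, 17/20, 1, 1]
j=0 picked index 0: u0 ∈ [0, 7/40)
j=1 picked index 1: u0 ∈ [9/280, 23/280)
j=2 picked index 2: u0 ∈ [-17/280, 23/140)
j=3 picked index 3: u0 ∈ [3/140, 11/56)
j=4 picked index 3: u0 ∈ [-17/140, 3/56)
j=5 picked index 4: u0 ∈ [-5/56, 19/140)
j=6 picked index 5: u0 ∈ [-1/140, 1/7)
intersection: [9/280, 3/56)

9/280 3/56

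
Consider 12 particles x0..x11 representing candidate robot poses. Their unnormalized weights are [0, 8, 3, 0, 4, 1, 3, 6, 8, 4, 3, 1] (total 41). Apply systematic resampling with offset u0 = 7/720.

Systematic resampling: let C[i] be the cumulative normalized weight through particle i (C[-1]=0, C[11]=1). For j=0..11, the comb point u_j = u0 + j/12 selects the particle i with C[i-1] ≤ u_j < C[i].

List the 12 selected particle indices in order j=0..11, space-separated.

1 1 1 2 4 6 7 7 8 8 9 10

C = [0, 8/41, 11/41, 11/41, 15/41, 16/41, 19/41, 25/41, 33/41, 37/41, 40/41, 1]
j=0: u_0=7/720 ∈ [0, 8/41) → index 1
j=1: u_1=67/720 ∈ [0, 8/41) → index 1
j=2: u_2=127/720 ∈ [0, 8/41) → index 1
j=3: u_3=187/720 ∈ [8/41, 11/41) → index 2
j=4: u_4=247/720 ∈ [11/41, 15/41) → index 4
j=5: u_5=307/720 ∈ [16/41, 19/41) → index 6
j=6: u_6=367/720 ∈ [19/41, 25/41) → index 7
j=7: u_7=427/720 ∈ [19/41, 25/41) → index 7
j=8: u_8=487/720 ∈ [25/41, 33/41) → index 8
j=9: u_9=547/720 ∈ [25/41, 33/41) → index 8
j=10: u_10=607/720 ∈ [33/41, 37/41) → index 9
j=11: u_11=667/720 ∈ [37/41, 40/41) → index 10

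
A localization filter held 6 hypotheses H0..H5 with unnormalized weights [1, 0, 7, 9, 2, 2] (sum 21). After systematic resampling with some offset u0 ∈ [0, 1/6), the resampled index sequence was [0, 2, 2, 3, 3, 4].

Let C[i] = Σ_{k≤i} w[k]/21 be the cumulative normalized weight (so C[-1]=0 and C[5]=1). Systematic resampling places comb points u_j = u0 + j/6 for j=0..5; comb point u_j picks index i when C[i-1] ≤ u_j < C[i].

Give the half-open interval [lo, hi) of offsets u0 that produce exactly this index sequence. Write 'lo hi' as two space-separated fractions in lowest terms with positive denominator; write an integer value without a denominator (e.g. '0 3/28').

C = [1/21, 1/21, 8/21, 17/21, 19/21, 1]
j=0 picked index 0: u0 ∈ [0, 1/21)
j=1 picked index 2: u0 ∈ [-5/42, 3/14)
j=2 picked index 2: u0 ∈ [-2/7, 1/21)
j=3 picked index 3: u0 ∈ [-5/42, 13/42)
j=4 picked index 3: u0 ∈ [-2/7, 1/7)
j=5 picked index 4: u0 ∈ [-1/42, 1/14)
intersection: [0, 1/21)

0 1/21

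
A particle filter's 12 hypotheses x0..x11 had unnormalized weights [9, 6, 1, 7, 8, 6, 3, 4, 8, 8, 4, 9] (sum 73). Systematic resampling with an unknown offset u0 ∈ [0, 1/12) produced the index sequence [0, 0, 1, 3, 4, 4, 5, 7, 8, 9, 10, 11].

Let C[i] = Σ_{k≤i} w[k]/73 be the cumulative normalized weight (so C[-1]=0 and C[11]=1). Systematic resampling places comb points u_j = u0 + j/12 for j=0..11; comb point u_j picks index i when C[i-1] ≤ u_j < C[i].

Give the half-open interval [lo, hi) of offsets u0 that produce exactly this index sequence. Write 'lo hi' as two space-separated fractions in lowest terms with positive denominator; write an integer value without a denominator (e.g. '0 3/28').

C = [9/73, 15/73, 16/73, 23/73, 31/73, 37/73, 40/73, 44/73, 52/73, 60/73, 64/73, 1]
j=0 picked index 0: u0 ∈ [0, 9/73)
j=1 picked index 0: u0 ∈ [-1/12, 35/876)
j=2 picked index 1: u0 ∈ [-19/438, 17/438)
j=3 picked index 3: u0 ∈ [-9/292, 19/292)
j=4 picked index 4: u0 ∈ [-4/219, 20/219)
j=5 picked index 4: u0 ∈ [-89/876, 7/876)
j=6 picked index 5: u0 ∈ [-11/146, 1/146)
j=7 picked index 7: u0 ∈ [-31/876, 17/876)
j=8 picked index 8: u0 ∈ [-14/219, 10/219)
j=9 picked index 9: u0 ∈ [-11/292, 21/292)
j=10 picked index 10: u0 ∈ [-5/438, 19/438)
j=11 picked index 11: u0 ∈ [-35/876, 1/12)
intersection: [0, 1/146)

0 1/146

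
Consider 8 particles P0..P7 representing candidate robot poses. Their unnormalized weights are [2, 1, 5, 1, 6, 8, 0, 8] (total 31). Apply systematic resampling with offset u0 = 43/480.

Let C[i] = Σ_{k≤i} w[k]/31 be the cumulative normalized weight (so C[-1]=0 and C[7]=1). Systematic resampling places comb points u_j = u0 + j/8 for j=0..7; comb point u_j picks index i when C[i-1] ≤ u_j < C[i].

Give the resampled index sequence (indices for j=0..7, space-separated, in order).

C = [2/31, 3/31, 8/31, 9/31, 15/31, 23/31, 23/31, 1]
j=0: u_0=43/480 ∈ [2/31, 3/31) → index 1
j=1: u_1=103/480 ∈ [3/31, 8/31) → index 2
j=2: u_2=163/480 ∈ [9/31, 15/31) → index 4
j=3: u_3=223/480 ∈ [9/31, 15/31) → index 4
j=4: u_4=283/480 ∈ [15/31, 23/31) → index 5
j=5: u_5=343/480 ∈ [15/31, 23/31) → index 5
j=6: u_6=403/480 ∈ [23/31, 1) → index 7
j=7: u_7=463/480 ∈ [23/31, 1) → index 7

1 2 4 4 5 5 7 7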